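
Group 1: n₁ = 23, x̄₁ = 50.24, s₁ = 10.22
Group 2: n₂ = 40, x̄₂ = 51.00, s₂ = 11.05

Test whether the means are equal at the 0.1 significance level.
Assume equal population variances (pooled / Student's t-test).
Student's two-sample t-test (equal variances):
H₀: μ₁ = μ₂
H₁: μ₁ ≠ μ₂
df = n₁ + n₂ - 2 = 61
Pooled variance s_p² = [(n₁-1)s₁² + (n₂-1)s₂²] / (n₁ + n₂ - 2) = [(22)(10.22²) + (39)(11.05²)] / 61 = 115.7354
SE = √(s_p²(1/n₁ + 1/n₂)) = √(115.7354 × (1/23 + 1/40)) = 2.8152
t = (x̄₁ - x̄₂) / SE = (50.24 - 51.00) / 2.8152 = -0.76 / 2.8152 = -0.270
p-value = 0.7881

Since p-value > α = 0.1, we fail to reject H₀.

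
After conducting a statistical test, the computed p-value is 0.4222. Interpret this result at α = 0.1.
Since p = 0.4222 > α = 0.1, fail to reject H₀.
There is insufficient evidence to reject the null hypothesis; the result is not statistically significant at the 0.1 level.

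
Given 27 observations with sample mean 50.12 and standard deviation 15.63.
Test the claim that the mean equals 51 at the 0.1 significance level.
One-sample t-test:
H₀: μ = 51
H₁: μ ≠ 51
df = n - 1 = 26
t = (x̄ - μ₀) / (s/√n) = (50.12 - 51) / (15.63/√27) = -0.293
p-value = 0.7722

Since p-value > α = 0.1, we fail to reject H₀.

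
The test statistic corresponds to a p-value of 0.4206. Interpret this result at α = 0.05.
Since p = 0.4206 > α = 0.05, fail to reject H₀.
There is insufficient evidence to reject the null hypothesis; the result is not statistically significant at the 0.05 level.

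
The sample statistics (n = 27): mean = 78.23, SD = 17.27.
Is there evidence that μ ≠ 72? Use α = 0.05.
One-sample t-test:
H₀: μ = 72
H₁: μ ≠ 72
df = n - 1 = 26
t = (x̄ - μ₀) / (s/√n) = (78.23 - 72) / (17.27/√27) = 1.874
p-value = 0.0721

Since p-value > α = 0.05, we fail to reject H₀.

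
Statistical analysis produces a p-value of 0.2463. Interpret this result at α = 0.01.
Since p = 0.2463 > α = 0.01, fail to reject H₀.
There is insufficient evidence to reject the null hypothesis; the result is not statistically significant at the 0.01 level.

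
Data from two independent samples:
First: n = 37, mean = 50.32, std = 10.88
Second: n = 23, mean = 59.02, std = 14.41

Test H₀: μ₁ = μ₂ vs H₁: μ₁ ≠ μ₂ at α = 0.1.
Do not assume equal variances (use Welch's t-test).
Welch's two-sample t-test:
H₀: μ₁ = μ₂
H₁: μ₁ ≠ μ₂
s₁²/n₁ = 10.88²/37 = 3.1993,  s₂²/n₂ = 14.41²/23 = 9.0282
SE = √(s₁²/n₁ + s₂²/n₂) = √(3.1993 + 9.0282) = 3.4968
df (Welch-Satterthwaite) = (s₁²/n₁ + s₂²/n₂)² / [(s₁²/n₁)²/(n₁-1) + (s₂²/n₂)²/(n₂-1)] ≈ 37.48
t = (x̄₁ - x̄₂) / SE = (50.32 - 59.02) / 3.4968 = -8.70 / 3.4968 = -2.488
p-value = 0.0174

Since p-value < α = 0.1, we reject H₀.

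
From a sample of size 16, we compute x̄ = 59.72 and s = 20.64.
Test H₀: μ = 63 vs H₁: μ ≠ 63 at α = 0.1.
One-sample t-test:
H₀: μ = 63
H₁: μ ≠ 63
df = n - 1 = 15
t = (x̄ - μ₀) / (s/√n) = (59.72 - 63) / (20.64/√16) = -0.636
p-value = 0.5346

Since p-value > α = 0.1, we fail to reject H₀.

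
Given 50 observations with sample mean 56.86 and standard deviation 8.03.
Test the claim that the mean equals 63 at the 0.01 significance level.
One-sample t-test:
H₀: μ = 63
H₁: μ ≠ 63
df = n - 1 = 49
t = (x̄ - μ₀) / (s/√n) = (56.86 - 63) / (8.03/√50) = -5.407
p-value < 0.0001

Since p-value < α = 0.01, we reject H₀.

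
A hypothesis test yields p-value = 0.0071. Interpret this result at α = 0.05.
Since p = 0.0071 < α = 0.05, reject H₀.
There is sufficient evidence to reject the null hypothesis; the result is statistically significant at the 0.05 level.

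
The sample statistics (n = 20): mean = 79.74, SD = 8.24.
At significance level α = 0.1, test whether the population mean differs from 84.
One-sample t-test:
H₀: μ = 84
H₁: μ ≠ 84
df = n - 1 = 19
t = (x̄ - μ₀) / (s/√n) = (79.74 - 84) / (8.24/√20) = -2.312
p-value = 0.0321

Since p-value < α = 0.1, we reject H₀.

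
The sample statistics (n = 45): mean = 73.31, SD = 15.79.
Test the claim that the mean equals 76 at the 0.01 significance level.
One-sample t-test:
H₀: μ = 76
H₁: μ ≠ 76
df = n - 1 = 44
t = (x̄ - μ₀) / (s/√n) = (73.31 - 76) / (15.79/√45) = -1.143
p-value = 0.2593

Since p-value > α = 0.01, we fail to reject H₀.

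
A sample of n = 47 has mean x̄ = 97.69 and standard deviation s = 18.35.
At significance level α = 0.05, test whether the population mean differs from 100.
One-sample t-test:
H₀: μ = 100
H₁: μ ≠ 100
df = n - 1 = 46
t = (x̄ - μ₀) / (s/√n) = (97.69 - 100) / (18.35/√47) = -0.863
p-value = 0.3926

Since p-value > α = 0.05, we fail to reject H₀.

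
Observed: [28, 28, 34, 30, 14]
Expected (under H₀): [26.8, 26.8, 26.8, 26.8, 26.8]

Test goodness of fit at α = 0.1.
Chi-square goodness of fit test:
H₀: observed counts match expected distribution
H₁: observed counts differ from expected distribution
df = k - 1 = 4
χ² = Σ(O - E)²/E
   = (28 - 26.8)²/26.8 + (28 - 26.8)²/26.8 + (34 - 26.8)²/26.8 + (30 - 26.8)²/26.8 + (14 - 26.8)²/26.8
   = 0.054 + 0.054 + 1.934 + 0.382 + 6.113
   = 8.54
p-value = 0.0738

Since p-value < α = 0.1, we reject H₀.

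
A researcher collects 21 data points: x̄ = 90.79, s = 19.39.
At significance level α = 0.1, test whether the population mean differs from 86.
One-sample t-test:
H₀: μ = 86
H₁: μ ≠ 86
df = n - 1 = 20
t = (x̄ - μ₀) / (s/√n) = (90.79 - 86) / (19.39/√21) = 1.132
p-value = 0.2710

Since p-value > α = 0.1, we fail to reject H₀.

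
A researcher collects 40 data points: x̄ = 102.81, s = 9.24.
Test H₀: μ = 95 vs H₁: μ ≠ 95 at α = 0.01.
One-sample t-test:
H₀: μ = 95
H₁: μ ≠ 95
df = n - 1 = 39
t = (x̄ - μ₀) / (s/√n) = (102.81 - 95) / (9.24/√40) = 5.346
p-value < 0.0001

Since p-value < α = 0.01, we reject H₀.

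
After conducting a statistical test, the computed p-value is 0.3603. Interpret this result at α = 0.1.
Since p = 0.3603 > α = 0.1, fail to reject H₀.
There is insufficient evidence to reject the null hypothesis; the result is not statistically significant at the 0.1 level.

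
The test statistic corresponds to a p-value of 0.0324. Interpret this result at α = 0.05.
Since p = 0.0324 < α = 0.05, reject H₀.
There is sufficient evidence to reject the null hypothesis; the result is statistically significant at the 0.05 level.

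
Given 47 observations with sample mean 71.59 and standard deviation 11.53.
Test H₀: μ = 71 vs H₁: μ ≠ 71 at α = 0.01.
One-sample t-test:
H₀: μ = 71
H₁: μ ≠ 71
df = n - 1 = 46
t = (x̄ - μ₀) / (s/√n) = (71.59 - 71) / (11.53/√47) = 0.351
p-value = 0.7273

Since p-value > α = 0.01, we fail to reject H₀.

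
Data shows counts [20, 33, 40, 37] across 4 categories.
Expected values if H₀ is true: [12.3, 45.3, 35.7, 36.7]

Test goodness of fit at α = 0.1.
Chi-square goodness of fit test:
H₀: observed counts match expected distribution
H₁: observed counts differ from expected distribution
df = k - 1 = 3
χ² = Σ(O - E)²/E
   = (20 - 12.3)²/12.3 + (33 - 45.3)²/45.3 + (40 - 35.7)²/35.7 + (37 - 36.7)²/36.7
   = 4.820 + 3.340 + 0.518 + 0.002
   = 8.68
p-value = 0.0339

Since p-value < α = 0.1, we reject H₀.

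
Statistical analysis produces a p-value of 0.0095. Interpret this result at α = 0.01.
Since p = 0.0095 < α = 0.01, reject H₀.
There is sufficient evidence to reject the null hypothesis; the result is statistically significant at the 0.01 level.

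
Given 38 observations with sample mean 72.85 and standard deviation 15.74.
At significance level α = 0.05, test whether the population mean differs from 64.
One-sample t-test:
H₀: μ = 64
H₁: μ ≠ 64
df = n - 1 = 37
t = (x̄ - μ₀) / (s/√n) = (72.85 - 64) / (15.74/√38) = 3.466
p-value = 0.0014

Since p-value < α = 0.05, we reject H₀.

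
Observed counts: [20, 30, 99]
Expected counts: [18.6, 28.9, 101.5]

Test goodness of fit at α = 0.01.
Chi-square goodness of fit test:
H₀: observed counts match expected distribution
H₁: observed counts differ from expected distribution
df = k - 1 = 2
χ² = Σ(O - E)²/E
   = (20 - 18.6)²/18.6 + (30 - 28.9)²/28.9 + (99 - 101.5)²/101.5
   = 0.105 + 0.042 + 0.062
   = 0.21
p-value = 0.9009

Since p-value > α = 0.01, we fail to reject H₀.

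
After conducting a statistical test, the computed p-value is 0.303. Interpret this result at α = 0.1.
Since p = 0.303 > α = 0.1, fail to reject H₀.
There is insufficient evidence to reject the null hypothesis; the result is not statistically significant at the 0.1 level.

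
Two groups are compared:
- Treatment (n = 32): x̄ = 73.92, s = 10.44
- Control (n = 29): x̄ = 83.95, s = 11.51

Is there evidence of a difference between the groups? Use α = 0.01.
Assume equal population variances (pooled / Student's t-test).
Student's two-sample t-test (equal variances):
H₀: μ₁ = μ₂
H₁: μ₁ ≠ μ₂
df = n₁ + n₂ - 2 = 59
Pooled variance s_p² = [(n₁-1)s₁² + (n₂-1)s₂²] / (n₁ + n₂ - 2) = [(31)(10.44²) + (28)(11.51²)] / 59 = 120.1397
SE = √(s_p²(1/n₁ + 1/n₂)) = √(120.1397 × (1/32 + 1/29)) = 2.8102
t = (x̄₁ - x̄₂) / SE = (73.92 - 83.95) / 2.8102 = -10.03 / 2.8102 = -3.569
p-value = 0.0007

Since p-value < α = 0.01, we reject H₀.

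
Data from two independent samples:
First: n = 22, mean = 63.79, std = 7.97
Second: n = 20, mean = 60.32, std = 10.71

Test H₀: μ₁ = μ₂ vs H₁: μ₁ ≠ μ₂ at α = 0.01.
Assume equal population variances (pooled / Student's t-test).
Student's two-sample t-test (equal variances):
H₀: μ₁ = μ₂
H₁: μ₁ ≠ μ₂
df = n₁ + n₂ - 2 = 40
Pooled variance s_p² = [(n₁-1)s₁² + (n₂-1)s₂²] / (n₁ + n₂ - 2) = [(21)(7.97²) + (19)(10.71²)] / 40 = 87.8329
SE = √(s_p²(1/n₁ + 1/n₂)) = √(87.8329 × (1/22 + 1/20)) = 2.8955
t = (x̄₁ - x̄₂) / SE = (63.79 - 60.32) / 2.8955 = 3.47 / 2.8955 = 1.198
p-value = 0.2378

Since p-value > α = 0.01, we fail to reject H₀.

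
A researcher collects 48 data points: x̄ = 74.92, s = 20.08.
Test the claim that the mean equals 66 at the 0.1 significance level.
One-sample t-test:
H₀: μ = 66
H₁: μ ≠ 66
df = n - 1 = 47
t = (x̄ - μ₀) / (s/√n) = (74.92 - 66) / (20.08/√48) = 3.078
p-value = 0.0035

Since p-value < α = 0.1, we reject H₀.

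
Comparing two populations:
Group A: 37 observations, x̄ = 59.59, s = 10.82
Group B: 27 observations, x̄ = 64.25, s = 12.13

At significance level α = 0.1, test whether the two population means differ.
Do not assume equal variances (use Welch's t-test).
Welch's two-sample t-test:
H₀: μ₁ = μ₂
H₁: μ₁ ≠ μ₂
s₁²/n₁ = 10.82²/37 = 3.1641,  s₂²/n₂ = 12.13²/27 = 5.4495
SE = √(s₁²/n₁ + s₂²/n₂) = √(3.1641 + 5.4495) = 2.9349
df (Welch-Satterthwaite) = (s₁²/n₁ + s₂²/n₂)² / [(s₁²/n₁)²/(n₁-1) + (s₂²/n₂)²/(n₂-1)] ≈ 52.24
t = (x̄₁ - x̄₂) / SE = (59.59 - 64.25) / 2.9349 = -4.66 / 2.9349 = -1.588
p-value = 0.1184

Since p-value > α = 0.1, we fail to reject H₀.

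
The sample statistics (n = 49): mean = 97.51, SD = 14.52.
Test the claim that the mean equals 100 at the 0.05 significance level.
One-sample t-test:
H₀: μ = 100
H₁: μ ≠ 100
df = n - 1 = 48
t = (x̄ - μ₀) / (s/√n) = (97.51 - 100) / (14.52/√49) = -1.200
p-value = 0.2359

Since p-value > α = 0.05, we fail to reject H₀.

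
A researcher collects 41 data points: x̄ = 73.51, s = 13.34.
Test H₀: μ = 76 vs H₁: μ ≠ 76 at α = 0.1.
One-sample t-test:
H₀: μ = 76
H₁: μ ≠ 76
df = n - 1 = 40
t = (x̄ - μ₀) / (s/√n) = (73.51 - 76) / (13.34/√41) = -1.195
p-value = 0.2391

Since p-value > α = 0.1, we fail to reject H₀.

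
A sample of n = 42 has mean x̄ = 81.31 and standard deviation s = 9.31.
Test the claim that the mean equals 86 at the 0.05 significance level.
One-sample t-test:
H₀: μ = 86
H₁: μ ≠ 86
df = n - 1 = 41
t = (x̄ - μ₀) / (s/√n) = (81.31 - 86) / (9.31/√42) = -3.265
p-value = 0.0022

Since p-value < α = 0.05, we reject H₀.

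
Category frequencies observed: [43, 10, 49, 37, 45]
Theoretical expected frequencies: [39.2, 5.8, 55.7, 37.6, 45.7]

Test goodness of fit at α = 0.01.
Chi-square goodness of fit test:
H₀: observed counts match expected distribution
H₁: observed counts differ from expected distribution
df = k - 1 = 4
χ² = Σ(O - E)²/E
   = (43 - 39.2)²/39.2 + (10 - 5.8)²/5.8 + (49 - 55.7)²/55.7 + (37 - 37.6)²/37.6 + (45 - 45.7)²/45.7
   = 0.368 + 3.041 + 0.806 + 0.010 + 0.011
   = 4.24
p-value = 0.3750

Since p-value > α = 0.01, we fail to reject H₀.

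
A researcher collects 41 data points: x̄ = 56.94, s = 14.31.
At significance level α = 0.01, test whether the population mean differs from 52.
One-sample t-test:
H₀: μ = 52
H₁: μ ≠ 52
df = n - 1 = 40
t = (x̄ - μ₀) / (s/√n) = (56.94 - 52) / (14.31/√41) = 2.210
p-value = 0.0329

Since p-value > α = 0.01, we fail to reject H₀.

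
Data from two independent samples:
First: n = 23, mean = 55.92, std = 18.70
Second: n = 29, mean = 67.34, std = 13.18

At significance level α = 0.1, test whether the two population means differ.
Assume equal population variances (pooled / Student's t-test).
Student's two-sample t-test (equal variances):
H₀: μ₁ = μ₂
H₁: μ₁ ≠ μ₂
df = n₁ + n₂ - 2 = 50
Pooled variance s_p² = [(n₁-1)s₁² + (n₂-1)s₂²] / (n₁ + n₂ - 2) = [(22)(18.70²) + (28)(13.18²)] / 50 = 251.1425
SE = √(s_p²(1/n₁ + 1/n₂)) = √(251.1425 × (1/23 + 1/29)) = 4.4249
t = (x̄₁ - x̄₂) / SE = (55.92 - 67.34) / 4.4249 = -11.42 / 4.4249 = -2.581
p-value = 0.0128

Since p-value < α = 0.1, we reject H₀.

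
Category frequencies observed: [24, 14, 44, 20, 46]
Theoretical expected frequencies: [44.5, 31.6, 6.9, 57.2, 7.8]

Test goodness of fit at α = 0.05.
Chi-square goodness of fit test:
H₀: observed counts match expected distribution
H₁: observed counts differ from expected distribution
df = k - 1 = 4
χ² = Σ(O - E)²/E
   = (24 - 44.5)²/44.5 + (14 - 31.6)²/31.6 + (44 - 6.9)²/6.9 + (20 - 57.2)²/57.2 + (46 - 7.8)²/7.8
   = 9.444 + 9.803 + 199.480 + 24.193 + 187.082
   = 430.00
p-value < 0.0001

Since p-value < α = 0.05, we reject H₀.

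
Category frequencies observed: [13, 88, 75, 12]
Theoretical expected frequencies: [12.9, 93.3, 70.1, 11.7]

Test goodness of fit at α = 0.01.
Chi-square goodness of fit test:
H₀: observed counts match expected distribution
H₁: observed counts differ from expected distribution
df = k - 1 = 3
χ² = Σ(O - E)²/E
   = (13 - 12.9)²/12.9 + (88 - 93.3)²/93.3 + (75 - 70.1)²/70.1 + (12 - 11.7)²/11.7
   = 0.001 + 0.301 + 0.343 + 0.008
   = 0.65
p-value = 0.8844

Since p-value > α = 0.01, we fail to reject H₀.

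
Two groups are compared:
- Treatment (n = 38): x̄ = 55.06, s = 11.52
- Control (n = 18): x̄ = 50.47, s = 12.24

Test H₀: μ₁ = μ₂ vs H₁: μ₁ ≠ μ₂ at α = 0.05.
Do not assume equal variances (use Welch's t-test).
Welch's two-sample t-test:
H₀: μ₁ = μ₂
H₁: μ₁ ≠ μ₂
s₁²/n₁ = 11.52²/38 = 3.4924,  s₂²/n₂ = 12.24²/18 = 8.3232
SE = √(s₁²/n₁ + s₂²/n₂) = √(3.4924 + 8.3232) = 3.4374
df (Welch-Satterthwaite) = (s₁²/n₁ + s₂²/n₂)² / [(s₁²/n₁)²/(n₁-1) + (s₂²/n₂)²/(n₂-1)] ≈ 31.70
t = (x̄₁ - x̄₂) / SE = (55.06 - 50.47) / 3.4374 = 4.59 / 3.4374 = 1.335
p-value = 0.1913

Since p-value > α = 0.05, we fail to reject H₀.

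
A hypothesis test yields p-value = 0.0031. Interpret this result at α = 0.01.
Since p = 0.0031 < α = 0.01, reject H₀.
There is sufficient evidence to reject the null hypothesis; the result is statistically significant at the 0.01 level.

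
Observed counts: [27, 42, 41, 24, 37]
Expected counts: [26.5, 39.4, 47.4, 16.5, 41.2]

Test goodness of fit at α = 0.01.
Chi-square goodness of fit test:
H₀: observed counts match expected distribution
H₁: observed counts differ from expected distribution
df = k - 1 = 4
χ² = Σ(O - E)²/E
   = (27 - 26.5)²/26.5 + (42 - 39.4)²/39.4 + (41 - 47.4)²/47.4 + (24 - 16.5)²/16.5 + (37 - 41.2)²/41.2
   = 0.009 + 0.172 + 0.864 + 3.409 + 0.428
   = 4.88
p-value = 0.2996

Since p-value > α = 0.01, we fail to reject H₀.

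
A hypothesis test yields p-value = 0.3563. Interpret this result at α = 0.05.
Since p = 0.3563 > α = 0.05, fail to reject H₀.
There is insufficient evidence to reject the null hypothesis; the result is not statistically significant at the 0.05 level.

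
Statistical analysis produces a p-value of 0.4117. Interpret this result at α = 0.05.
Since p = 0.4117 > α = 0.05, fail to reject H₀.
There is insufficient evidence to reject the null hypothesis; the result is not statistically significant at the 0.05 level.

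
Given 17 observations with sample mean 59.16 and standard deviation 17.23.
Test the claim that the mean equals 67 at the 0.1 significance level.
One-sample t-test:
H₀: μ = 67
H₁: μ ≠ 67
df = n - 1 = 16
t = (x̄ - μ₀) / (s/√n) = (59.16 - 67) / (17.23/√17) = -1.876
p-value = 0.0790

Since p-value < α = 0.1, we reject H₀.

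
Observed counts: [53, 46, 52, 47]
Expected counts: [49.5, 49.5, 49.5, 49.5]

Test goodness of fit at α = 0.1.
Chi-square goodness of fit test:
H₀: observed counts match expected distribution
H₁: observed counts differ from expected distribution
df = k - 1 = 3
χ² = Σ(O - E)²/E
   = (53 - 49.5)²/49.5 + (46 - 49.5)²/49.5 + (52 - 49.5)²/49.5 + (47 - 49.5)²/49.5
   = 0.247 + 0.247 + 0.126 + 0.126
   = 0.75
p-value = 0.8620

Since p-value > α = 0.1, we fail to reject H₀.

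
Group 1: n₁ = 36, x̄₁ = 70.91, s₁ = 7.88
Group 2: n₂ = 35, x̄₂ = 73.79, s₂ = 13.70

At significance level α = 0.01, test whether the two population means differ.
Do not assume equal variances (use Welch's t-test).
Welch's two-sample t-test:
H₀: μ₁ = μ₂
H₁: μ₁ ≠ μ₂
s₁²/n₁ = 7.88²/36 = 1.7248,  s₂²/n₂ = 13.70²/35 = 5.3626
SE = √(s₁²/n₁ + s₂²/n₂) = √(1.7248 + 5.3626) = 2.6622
df (Welch-Satterthwaite) = (s₁²/n₁ + s₂²/n₂)² / [(s₁²/n₁)²/(n₁-1) + (s₂²/n₂)²/(n₂-1)] ≈ 53.97
t = (x̄₁ - x̄₂) / SE = (70.91 - 73.79) / 2.6622 = -2.88 / 2.6622 = -1.082
p-value = 0.2842

Since p-value > α = 0.01, we fail to reject H₀.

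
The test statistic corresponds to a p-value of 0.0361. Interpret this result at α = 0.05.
Since p = 0.0361 < α = 0.05, reject H₀.
There is sufficient evidence to reject the null hypothesis; the result is statistically significant at the 0.05 level.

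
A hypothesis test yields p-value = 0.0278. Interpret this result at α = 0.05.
Since p = 0.0278 < α = 0.05, reject H₀.
There is sufficient evidence to reject the null hypothesis; the result is statistically significant at the 0.05 level.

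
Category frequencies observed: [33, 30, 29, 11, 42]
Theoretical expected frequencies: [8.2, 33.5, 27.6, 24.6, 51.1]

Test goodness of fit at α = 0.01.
Chi-square goodness of fit test:
H₀: observed counts match expected distribution
H₁: observed counts differ from expected distribution
df = k - 1 = 4
χ² = Σ(O - E)²/E
   = (33 - 8.2)²/8.2 + (30 - 33.5)²/33.5 + (29 - 27.6)²/27.6 + (11 - 24.6)²/24.6 + (42 - 51.1)²/51.1
   = 75.005 + 0.366 + 0.071 + 7.519 + 1.621
   = 84.58
p-value < 0.0001

Since p-value < α = 0.01, we reject H₀.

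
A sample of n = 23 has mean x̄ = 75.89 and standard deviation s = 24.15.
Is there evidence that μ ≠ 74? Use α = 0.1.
One-sample t-test:
H₀: μ = 74
H₁: μ ≠ 74
df = n - 1 = 22
t = (x̄ - μ₀) / (s/√n) = (75.89 - 74) / (24.15/√23) = 0.375
p-value = 0.7110

Since p-value > α = 0.1, we fail to reject H₀.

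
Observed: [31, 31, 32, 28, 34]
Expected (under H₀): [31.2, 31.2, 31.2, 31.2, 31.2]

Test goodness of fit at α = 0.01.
Chi-square goodness of fit test:
H₀: observed counts match expected distribution
H₁: observed counts differ from expected distribution
df = k - 1 = 4
χ² = Σ(O - E)²/E
   = (31 - 31.2)²/31.2 + (31 - 31.2)²/31.2 + (32 - 31.2)²/31.2 + (28 - 31.2)²/31.2 + (34 - 31.2)²/31.2
   = 0.001 + 0.001 + 0.021 + 0.328 + 0.251
   = 0.60
p-value = 0.9628

Since p-value > α = 0.01, we fail to reject H₀.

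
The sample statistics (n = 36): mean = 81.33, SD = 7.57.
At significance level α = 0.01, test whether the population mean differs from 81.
One-sample t-test:
H₀: μ = 81
H₁: μ ≠ 81
df = n - 1 = 35
t = (x̄ - μ₀) / (s/√n) = (81.33 - 81) / (7.57/√36) = 0.262
p-value = 0.7952

Since p-value > α = 0.01, we fail to reject H₀.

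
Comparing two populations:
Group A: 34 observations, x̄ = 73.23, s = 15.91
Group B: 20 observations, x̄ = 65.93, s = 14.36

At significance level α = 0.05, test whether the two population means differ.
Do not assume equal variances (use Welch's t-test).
Welch's two-sample t-test:
H₀: μ₁ = μ₂
H₁: μ₁ ≠ μ₂
s₁²/n₁ = 15.91²/34 = 7.4449,  s₂²/n₂ = 14.36²/20 = 10.3105
SE = √(s₁²/n₁ + s₂²/n₂) = √(7.4449 + 10.3105) = 4.2137
df (Welch-Satterthwaite) = (s₁²/n₁ + s₂²/n₂)² / [(s₁²/n₁)²/(n₁-1) + (s₂²/n₂)²/(n₂-1)] ≈ 43.34
t = (x̄₁ - x̄₂) / SE = (73.23 - 65.93) / 4.2137 = 7.30 / 4.2137 = 1.732
p-value = 0.0903

Since p-value > α = 0.05, we fail to reject H₀.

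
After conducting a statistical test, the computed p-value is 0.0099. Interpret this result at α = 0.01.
Since p = 0.0099 < α = 0.01, reject H₀.
There is sufficient evidence to reject the null hypothesis; the result is statistically significant at the 0.01 level.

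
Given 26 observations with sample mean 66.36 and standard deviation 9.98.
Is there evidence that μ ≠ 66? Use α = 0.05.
One-sample t-test:
H₀: μ = 66
H₁: μ ≠ 66
df = n - 1 = 25
t = (x̄ - μ₀) / (s/√n) = (66.36 - 66) / (9.98/√26) = 0.184
p-value = 0.8556

Since p-value > α = 0.05, we fail to reject H₀.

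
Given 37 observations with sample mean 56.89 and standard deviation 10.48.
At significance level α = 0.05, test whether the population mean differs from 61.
One-sample t-test:
H₀: μ = 61
H₁: μ ≠ 61
df = n - 1 = 36
t = (x̄ - μ₀) / (s/√n) = (56.89 - 61) / (10.48/√37) = -2.386
p-value = 0.0224

Since p-value < α = 0.05, we reject H₀.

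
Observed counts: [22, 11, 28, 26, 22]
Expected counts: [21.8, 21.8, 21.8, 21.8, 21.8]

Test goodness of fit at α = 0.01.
Chi-square goodness of fit test:
H₀: observed counts match expected distribution
H₁: observed counts differ from expected distribution
df = k - 1 = 4
χ² = Σ(O - E)²/E
   = (22 - 21.8)²/21.8 + (11 - 21.8)²/21.8 + (28 - 21.8)²/21.8 + (26 - 21.8)²/21.8 + (22 - 21.8)²/21.8
   = 0.002 + 5.350 + 1.763 + 0.809 + 0.002
   = 7.93
p-value = 0.0943

Since p-value > α = 0.01, we fail to reject H₀.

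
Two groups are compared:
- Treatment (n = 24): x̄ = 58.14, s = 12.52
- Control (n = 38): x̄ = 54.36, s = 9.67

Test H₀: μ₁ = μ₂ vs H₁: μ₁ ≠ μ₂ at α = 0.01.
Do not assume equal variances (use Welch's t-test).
Welch's two-sample t-test:
H₀: μ₁ = μ₂
H₁: μ₁ ≠ μ₂
s₁²/n₁ = 12.52²/24 = 6.5313,  s₂²/n₂ = 9.67²/38 = 2.4608
SE = √(s₁²/n₁ + s₂²/n₂) = √(6.5313 + 2.4608) = 2.9987
df (Welch-Satterthwaite) = (s₁²/n₁ + s₂²/n₂)² / [(s₁²/n₁)²/(n₁-1) + (s₂²/n₂)²/(n₂-1)] ≈ 40.06
t = (x̄₁ - x̄₂) / SE = (58.14 - 54.36) / 2.9987 = 3.78 / 2.9987 = 1.261
p-value = 0.2148

Since p-value > α = 0.01, we fail to reject H₀.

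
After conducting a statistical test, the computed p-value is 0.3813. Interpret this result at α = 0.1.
Since p = 0.3813 > α = 0.1, fail to reject H₀.
There is insufficient evidence to reject the null hypothesis; the result is not statistically significant at the 0.1 level.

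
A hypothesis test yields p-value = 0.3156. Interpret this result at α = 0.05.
Since p = 0.3156 > α = 0.05, fail to reject H₀.
There is insufficient evidence to reject the null hypothesis; the result is not statistically significant at the 0.05 level.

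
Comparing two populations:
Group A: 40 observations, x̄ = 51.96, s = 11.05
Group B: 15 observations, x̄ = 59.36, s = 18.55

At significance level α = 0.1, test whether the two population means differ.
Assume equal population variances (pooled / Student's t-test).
Student's two-sample t-test (equal variances):
H₀: μ₁ = μ₂
H₁: μ₁ ≠ μ₂
df = n₁ + n₂ - 2 = 53
Pooled variance s_p² = [(n₁-1)s₁² + (n₂-1)s₂²] / (n₁ + n₂ - 2) = [(39)(11.05²) + (14)(18.55²)] / 53 = 180.7440
SE = √(s_p²(1/n₁ + 1/n₂)) = √(180.7440 × (1/40 + 1/15)) = 4.0704
t = (x̄₁ - x̄₂) / SE = (51.96 - 59.36) / 4.0704 = -7.40 / 4.0704 = -1.818
p-value = 0.0747

Since p-value < α = 0.1, we reject H₀.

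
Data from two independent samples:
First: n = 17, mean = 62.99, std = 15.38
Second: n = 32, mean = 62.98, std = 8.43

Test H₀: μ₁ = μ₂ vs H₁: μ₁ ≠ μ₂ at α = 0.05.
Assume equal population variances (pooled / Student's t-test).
Student's two-sample t-test (equal variances):
H₀: μ₁ = μ₂
H₁: μ₁ ≠ μ₂
df = n₁ + n₂ - 2 = 47
Pooled variance s_p² = [(n₁-1)s₁² + (n₂-1)s₂²] / (n₁ + n₂ - 2) = [(16)(15.38²) + (31)(8.43²)] / 47 = 127.3983
SE = √(s_p²(1/n₁ + 1/n₂)) = √(127.3983 × (1/17 + 1/32)) = 3.3875
t = (x̄₁ - x̄₂) / SE = (62.99 - 62.98) / 3.3875 = 0.01 / 3.3875 = 0.003
p-value = 0.9977

Since p-value > α = 0.05, we fail to reject H₀.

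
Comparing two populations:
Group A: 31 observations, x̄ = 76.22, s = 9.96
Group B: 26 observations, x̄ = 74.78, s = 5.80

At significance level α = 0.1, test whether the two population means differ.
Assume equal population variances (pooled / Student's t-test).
Student's two-sample t-test (equal variances):
H₀: μ₁ = μ₂
H₁: μ₁ ≠ μ₂
df = n₁ + n₂ - 2 = 55
Pooled variance s_p² = [(n₁-1)s₁² + (n₂-1)s₂²] / (n₁ + n₂ - 2) = [(30)(9.96²) + (25)(5.80²)] / 55 = 69.4009
SE = √(s_p²(1/n₁ + 1/n₂)) = √(69.4009 × (1/31 + 1/26)) = 2.2154
t = (x̄₁ - x̄₂) / SE = (76.22 - 74.78) / 2.2154 = 1.44 / 2.2154 = 0.650
p-value = 0.5184

Since p-value > α = 0.1, we fail to reject H₀.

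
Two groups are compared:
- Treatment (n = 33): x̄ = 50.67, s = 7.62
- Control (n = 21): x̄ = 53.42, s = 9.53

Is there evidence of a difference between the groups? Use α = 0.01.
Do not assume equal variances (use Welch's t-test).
Welch's two-sample t-test:
H₀: μ₁ = μ₂
H₁: μ₁ ≠ μ₂
s₁²/n₁ = 7.62²/33 = 1.7595,  s₂²/n₂ = 9.53²/21 = 4.3248
SE = √(s₁²/n₁ + s₂²/n₂) = √(1.7595 + 4.3248) = 2.4666
df (Welch-Satterthwaite) = (s₁²/n₁ + s₂²/n₂)² / [(s₁²/n₁)²/(n₁-1) + (s₂²/n₂)²/(n₂-1)] ≈ 35.87
t = (x̄₁ - x̄₂) / SE = (50.67 - 53.42) / 2.4666 = -2.75 / 2.4666 = -1.115
p-value = 0.2723

Since p-value > α = 0.01, we fail to reject H₀.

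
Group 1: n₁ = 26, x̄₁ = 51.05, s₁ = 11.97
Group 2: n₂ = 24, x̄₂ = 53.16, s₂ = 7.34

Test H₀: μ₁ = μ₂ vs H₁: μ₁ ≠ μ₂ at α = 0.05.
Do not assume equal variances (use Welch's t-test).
Welch's two-sample t-test:
H₀: μ₁ = μ₂
H₁: μ₁ ≠ μ₂
s₁²/n₁ = 11.97²/26 = 5.5108,  s₂²/n₂ = 7.34²/24 = 2.2448
SE = √(s₁²/n₁ + s₂²/n₂) = √(5.5108 + 2.2448) = 2.7849
df (Welch-Satterthwaite) = (s₁²/n₁ + s₂²/n₂)² / [(s₁²/n₁)²/(n₁-1) + (s₂²/n₂)²/(n₂-1)] ≈ 41.95
t = (x̄₁ - x̄₂) / SE = (51.05 - 53.16) / 2.7849 = -2.11 / 2.7849 = -0.758
p-value = 0.4529

Since p-value > α = 0.05, we fail to reject H₀.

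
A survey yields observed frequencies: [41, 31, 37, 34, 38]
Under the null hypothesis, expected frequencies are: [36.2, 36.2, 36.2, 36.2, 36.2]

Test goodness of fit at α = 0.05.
Chi-square goodness of fit test:
H₀: observed counts match expected distribution
H₁: observed counts differ from expected distribution
df = k - 1 = 4
χ² = Σ(O - E)²/E
   = (41 - 36.2)²/36.2 + (31 - 36.2)²/36.2 + (37 - 36.2)²/36.2 + (34 - 36.2)²/36.2 + (38 - 36.2)²/36.2
   = 0.636 + 0.747 + 0.018 + 0.134 + 0.090
   = 1.62
p-value = 0.8044

Since p-value > α = 0.05, we fail to reject H₀.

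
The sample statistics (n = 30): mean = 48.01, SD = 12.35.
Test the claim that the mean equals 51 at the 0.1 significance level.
One-sample t-test:
H₀: μ = 51
H₁: μ ≠ 51
df = n - 1 = 29
t = (x̄ - μ₀) / (s/√n) = (48.01 - 51) / (12.35/√30) = -1.326
p-value = 0.1952

Since p-value > α = 0.1, we fail to reject H₀.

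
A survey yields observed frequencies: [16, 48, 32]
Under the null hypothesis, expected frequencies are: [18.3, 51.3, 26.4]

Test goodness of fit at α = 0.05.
Chi-square goodness of fit test:
H₀: observed counts match expected distribution
H₁: observed counts differ from expected distribution
df = k - 1 = 2
χ² = Σ(O - E)²/E
   = (16 - 18.3)²/18.3 + (48 - 51.3)²/51.3 + (32 - 26.4)²/26.4
   = 0.289 + 0.212 + 1.188
   = 1.69
p-value = 0.4297

Since p-value > α = 0.05, we fail to reject H₀.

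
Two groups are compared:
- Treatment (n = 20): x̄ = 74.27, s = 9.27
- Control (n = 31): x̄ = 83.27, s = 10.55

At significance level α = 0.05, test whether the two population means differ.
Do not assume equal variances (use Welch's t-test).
Welch's two-sample t-test:
H₀: μ₁ = μ₂
H₁: μ₁ ≠ μ₂
s₁²/n₁ = 9.27²/20 = 4.2966,  s₂²/n₂ = 10.55²/31 = 3.5904
SE = √(s₁²/n₁ + s₂²/n₂) = √(4.2966 + 3.5904) = 2.8084
df (Welch-Satterthwaite) = (s₁²/n₁ + s₂²/n₂)² / [(s₁²/n₁)²/(n₁-1) + (s₂²/n₂)²/(n₂-1)] ≈ 44.39
t = (x̄₁ - x̄₂) / SE = (74.27 - 83.27) / 2.8084 = -9.00 / 2.8084 = -3.205
p-value = 0.0025

Since p-value < α = 0.05, we reject H₀.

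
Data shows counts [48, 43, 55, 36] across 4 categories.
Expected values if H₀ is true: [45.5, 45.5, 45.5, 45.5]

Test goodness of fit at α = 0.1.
Chi-square goodness of fit test:
H₀: observed counts match expected distribution
H₁: observed counts differ from expected distribution
df = k - 1 = 3
χ² = Σ(O - E)²/E
   = (48 - 45.5)²/45.5 + (43 - 45.5)²/45.5 + (55 - 45.5)²/45.5 + (36 - 45.5)²/45.5
   = 0.137 + 0.137 + 1.984 + 1.984
   = 4.24
p-value = 0.2365

Since p-value > α = 0.1, we fail to reject H₀.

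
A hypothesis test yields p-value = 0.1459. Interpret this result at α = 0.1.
Since p = 0.1459 > α = 0.1, fail to reject H₀.
There is insufficient evidence to reject the null hypothesis; the result is not statistically significant at the 0.1 level.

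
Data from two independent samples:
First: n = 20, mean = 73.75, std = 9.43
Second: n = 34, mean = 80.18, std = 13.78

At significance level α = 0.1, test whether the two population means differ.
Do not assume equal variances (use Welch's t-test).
Welch's two-sample t-test:
H₀: μ₁ = μ₂
H₁: μ₁ ≠ μ₂
s₁²/n₁ = 9.43²/20 = 4.4462,  s₂²/n₂ = 13.78²/34 = 5.5850
SE = √(s₁²/n₁ + s₂²/n₂) = √(4.4462 + 5.5850) = 3.1672
df (Welch-Satterthwaite) = (s₁²/n₁ + s₂²/n₂)² / [(s₁²/n₁)²/(n₁-1) + (s₂²/n₂)²/(n₂-1)] ≈ 50.68
t = (x̄₁ - x̄₂) / SE = (73.75 - 80.18) / 3.1672 = -6.43 / 3.1672 = -2.030
p-value = 0.0476

Since p-value < α = 0.1, we reject H₀.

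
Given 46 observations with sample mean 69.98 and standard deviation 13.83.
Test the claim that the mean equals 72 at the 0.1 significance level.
One-sample t-test:
H₀: μ = 72
H₁: μ ≠ 72
df = n - 1 = 45
t = (x̄ - μ₀) / (s/√n) = (69.98 - 72) / (13.83/√46) = -0.991
p-value = 0.3272

Since p-value > α = 0.1, we fail to reject H₀.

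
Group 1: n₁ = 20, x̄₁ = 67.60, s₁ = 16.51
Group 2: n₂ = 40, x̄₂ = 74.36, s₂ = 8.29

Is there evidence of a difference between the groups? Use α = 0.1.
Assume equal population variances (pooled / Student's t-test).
Student's two-sample t-test (equal variances):
H₀: μ₁ = μ₂
H₁: μ₁ ≠ μ₂
df = n₁ + n₂ - 2 = 58
Pooled variance s_p² = [(n₁-1)s₁² + (n₂-1)s₂²] / (n₁ + n₂ - 2) = [(19)(16.51²) + (39)(8.29²)] / 58 = 135.5045
SE = √(s_p²(1/n₁ + 1/n₂)) = √(135.5045 × (1/20 + 1/40)) = 3.1879
t = (x̄₁ - x̄₂) / SE = (67.60 - 74.36) / 3.1879 = -6.76 / 3.1879 = -2.121
p-value = 0.0383

Since p-value < α = 0.1, we reject H₀.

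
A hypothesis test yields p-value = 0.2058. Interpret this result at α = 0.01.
Since p = 0.2058 > α = 0.01, fail to reject H₀.
There is insufficient evidence to reject the null hypothesis; the result is not statistically significant at the 0.01 level.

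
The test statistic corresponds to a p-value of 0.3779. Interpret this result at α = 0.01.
Since p = 0.3779 > α = 0.01, fail to reject H₀.
There is insufficient evidence to reject the null hypothesis; the result is not statistically significant at the 0.01 level.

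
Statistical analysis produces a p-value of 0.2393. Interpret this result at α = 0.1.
Since p = 0.2393 > α = 0.1, fail to reject H₀.
There is insufficient evidence to reject the null hypothesis; the result is not statistically significant at the 0.1 level.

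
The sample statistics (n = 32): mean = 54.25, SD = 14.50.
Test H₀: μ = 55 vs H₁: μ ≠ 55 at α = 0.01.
One-sample t-test:
H₀: μ = 55
H₁: μ ≠ 55
df = n - 1 = 31
t = (x̄ - μ₀) / (s/√n) = (54.25 - 55) / (14.50/√32) = -0.293
p-value = 0.7718

Since p-value > α = 0.01, we fail to reject H₀.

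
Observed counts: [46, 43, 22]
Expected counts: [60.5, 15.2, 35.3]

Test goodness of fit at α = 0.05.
Chi-square goodness of fit test:
H₀: observed counts match expected distribution
H₁: observed counts differ from expected distribution
df = k - 1 = 2
χ² = Σ(O - E)²/E
   = (46 - 60.5)²/60.5 + (43 - 15.2)²/15.2 + (22 - 35.3)²/35.3
   = 3.475 + 50.845 + 5.011
   = 59.33
p-value < 0.0001

Since p-value < α = 0.05, we reject H₀.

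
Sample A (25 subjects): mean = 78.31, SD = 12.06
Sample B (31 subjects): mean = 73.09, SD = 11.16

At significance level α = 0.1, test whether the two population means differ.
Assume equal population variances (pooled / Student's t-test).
Student's two-sample t-test (equal variances):
H₀: μ₁ = μ₂
H₁: μ₁ ≠ μ₂
df = n₁ + n₂ - 2 = 54
Pooled variance s_p² = [(n₁-1)s₁² + (n₂-1)s₂²] / (n₁ + n₂ - 2) = [(24)(12.06²) + (30)(11.16²)] / 54 = 133.8336
SE = √(s_p²(1/n₁ + 1/n₂)) = √(133.8336 × (1/25 + 1/31)) = 3.1098
t = (x̄₁ - x̄₂) / SE = (78.31 - 73.09) / 3.1098 = 5.22 / 3.1098 = 1.679
p-value = 0.0990

Since p-value < α = 0.1, we reject H₀.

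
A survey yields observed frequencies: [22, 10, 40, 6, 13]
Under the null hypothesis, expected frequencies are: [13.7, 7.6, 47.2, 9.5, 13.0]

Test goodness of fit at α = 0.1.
Chi-square goodness of fit test:
H₀: observed counts match expected distribution
H₁: observed counts differ from expected distribution
df = k - 1 = 4
χ² = Σ(O - E)²/E
   = (22 - 13.7)²/13.7 + (10 - 7.6)²/7.6 + (40 - 47.2)²/47.2 + (6 - 9.5)²/9.5 + (13 - 13.0)²/13.0
   = 5.028 + 0.758 + 1.098 + 1.289 + 0.000
   = 8.17
p-value = 0.0854

Since p-value < α = 0.1, we reject H₀.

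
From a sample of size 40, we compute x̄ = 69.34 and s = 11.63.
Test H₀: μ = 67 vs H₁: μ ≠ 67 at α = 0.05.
One-sample t-test:
H₀: μ = 67
H₁: μ ≠ 67
df = n - 1 = 39
t = (x̄ - μ₀) / (s/√n) = (69.34 - 67) / (11.63/√40) = 1.273
p-value = 0.2107

Since p-value > α = 0.05, we fail to reject H₀.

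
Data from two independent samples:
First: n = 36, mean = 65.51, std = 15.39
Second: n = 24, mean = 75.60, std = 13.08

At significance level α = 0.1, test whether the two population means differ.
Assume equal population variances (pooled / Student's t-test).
Student's two-sample t-test (equal variances):
H₀: μ₁ = μ₂
H₁: μ₁ ≠ μ₂
df = n₁ + n₂ - 2 = 58
Pooled variance s_p² = [(n₁-1)s₁² + (n₂-1)s₂²] / (n₁ + n₂ - 2) = [(35)(15.39²) + (23)(13.08²)] / 58 = 210.7726
SE = √(s_p²(1/n₁ + 1/n₂)) = √(210.7726 × (1/36 + 1/24)) = 3.8258
t = (x̄₁ - x̄₂) / SE = (65.51 - 75.60) / 3.8258 = -10.09 / 3.8258 = -2.637
p-value = 0.0107

Since p-value < α = 0.1, we reject H₀.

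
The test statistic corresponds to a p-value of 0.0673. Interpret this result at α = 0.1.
Since p = 0.0673 < α = 0.1, reject H₀.
There is sufficient evidence to reject the null hypothesis; the result is statistically significant at the 0.1 level.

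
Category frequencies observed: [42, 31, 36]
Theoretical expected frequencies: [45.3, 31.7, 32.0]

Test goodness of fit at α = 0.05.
Chi-square goodness of fit test:
H₀: observed counts match expected distribution
H₁: observed counts differ from expected distribution
df = k - 1 = 2
χ² = Σ(O - E)²/E
   = (42 - 45.3)²/45.3 + (31 - 31.7)²/31.7 + (36 - 32.0)²/32.0
   = 0.240 + 0.015 + 0.500
   = 0.76
p-value = 0.6853

Since p-value > α = 0.05, we fail to reject H₀.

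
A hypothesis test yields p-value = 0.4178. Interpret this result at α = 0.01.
Since p = 0.4178 > α = 0.01, fail to reject H₀.
There is insufficient evidence to reject the null hypothesis; the result is not statistically significant at the 0.01 level.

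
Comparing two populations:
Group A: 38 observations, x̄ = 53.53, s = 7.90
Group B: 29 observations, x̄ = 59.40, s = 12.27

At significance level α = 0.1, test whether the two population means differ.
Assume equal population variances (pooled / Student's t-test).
Student's two-sample t-test (equal variances):
H₀: μ₁ = μ₂
H₁: μ₁ ≠ μ₂
df = n₁ + n₂ - 2 = 65
Pooled variance s_p² = [(n₁-1)s₁² + (n₂-1)s₂²] / (n₁ + n₂ - 2) = [(37)(7.90²) + (28)(12.27²)] / 65 = 100.3792
SE = √(s_p²(1/n₁ + 1/n₂)) = √(100.3792 × (1/38 + 1/29)) = 2.4704
t = (x̄₁ - x̄₂) / SE = (53.53 - 59.40) / 2.4704 = -5.87 / 2.4704 = -2.376
p-value = 0.0205

Since p-value < α = 0.1, we reject H₀.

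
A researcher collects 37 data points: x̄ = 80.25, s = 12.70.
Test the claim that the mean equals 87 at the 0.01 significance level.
One-sample t-test:
H₀: μ = 87
H₁: μ ≠ 87
df = n - 1 = 36
t = (x̄ - μ₀) / (s/√n) = (80.25 - 87) / (12.70/√37) = -3.233
p-value = 0.0026

Since p-value < α = 0.01, we reject H₀.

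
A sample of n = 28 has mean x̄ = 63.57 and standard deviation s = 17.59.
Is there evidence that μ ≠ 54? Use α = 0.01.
One-sample t-test:
H₀: μ = 54
H₁: μ ≠ 54
df = n - 1 = 27
t = (x̄ - μ₀) / (s/√n) = (63.57 - 54) / (17.59/√28) = 2.879
p-value = 0.0077

Since p-value < α = 0.01, we reject H₀.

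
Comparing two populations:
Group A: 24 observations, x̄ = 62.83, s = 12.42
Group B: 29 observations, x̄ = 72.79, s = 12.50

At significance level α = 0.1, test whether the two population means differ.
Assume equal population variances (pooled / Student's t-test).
Student's two-sample t-test (equal variances):
H₀: μ₁ = μ₂
H₁: μ₁ ≠ μ₂
df = n₁ + n₂ - 2 = 51
Pooled variance s_p² = [(n₁-1)s₁² + (n₂-1)s₂²] / (n₁ + n₂ - 2) = [(23)(12.42²) + (28)(12.50²)] / 51 = 155.3509
SE = √(s_p²(1/n₁ + 1/n₂)) = √(155.3509 × (1/24 + 1/29)) = 3.4395
t = (x̄₁ - x̄₂) / SE = (62.83 - 72.79) / 3.4395 = -9.96 / 3.4395 = -2.896
p-value = 0.0056

Since p-value < α = 0.1, we reject H₀.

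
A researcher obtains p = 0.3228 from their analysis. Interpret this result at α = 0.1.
Since p = 0.3228 > α = 0.1, fail to reject H₀.
There is insufficient evidence to reject the null hypothesis; the result is not statistically significant at the 0.1 level.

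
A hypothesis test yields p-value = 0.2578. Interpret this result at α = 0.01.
Since p = 0.2578 > α = 0.01, fail to reject H₀.
There is insufficient evidence to reject the null hypothesis; the result is not statistically significant at the 0.01 level.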